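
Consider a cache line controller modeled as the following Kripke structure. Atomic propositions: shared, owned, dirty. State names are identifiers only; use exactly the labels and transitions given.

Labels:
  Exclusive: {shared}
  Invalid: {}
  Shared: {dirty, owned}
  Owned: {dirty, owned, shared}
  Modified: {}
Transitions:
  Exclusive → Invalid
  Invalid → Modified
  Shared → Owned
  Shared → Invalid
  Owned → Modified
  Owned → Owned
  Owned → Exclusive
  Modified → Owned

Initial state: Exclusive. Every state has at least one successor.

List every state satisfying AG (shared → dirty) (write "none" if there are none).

States satisfying shared → dirty: {Invalid, Shared, Owned, Modified}.
States satisfying AG (shared → dirty): ∅.

none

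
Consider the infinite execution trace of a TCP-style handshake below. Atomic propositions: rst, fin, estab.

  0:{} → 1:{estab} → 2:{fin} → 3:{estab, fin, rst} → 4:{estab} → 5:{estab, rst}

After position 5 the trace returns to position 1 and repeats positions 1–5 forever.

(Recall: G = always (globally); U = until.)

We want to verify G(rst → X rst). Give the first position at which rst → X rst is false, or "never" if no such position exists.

Check rst → X rst at each position in order: 0 ✓, 1 ✓, 2 ✓.
At position 3 the labels are {estab, fin, rst} and the next position 4 has {estab}, so rst → X rst is false there. This is the first violation.

3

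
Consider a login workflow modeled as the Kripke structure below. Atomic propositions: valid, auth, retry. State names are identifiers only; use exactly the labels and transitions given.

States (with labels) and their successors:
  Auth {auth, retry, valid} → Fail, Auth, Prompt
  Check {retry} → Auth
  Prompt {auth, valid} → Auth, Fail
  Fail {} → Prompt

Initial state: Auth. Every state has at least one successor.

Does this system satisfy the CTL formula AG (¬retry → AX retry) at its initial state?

No

States satisfying ¬retry → AX retry: {Auth, Check}.
States satisfying AG (¬retry → AX retry): ∅.
Fail is reachable from Auth and violates ¬retry → AX retry, so AG fails at Auth.
Auth ∉ Sat(AG (¬retry → AX retry)).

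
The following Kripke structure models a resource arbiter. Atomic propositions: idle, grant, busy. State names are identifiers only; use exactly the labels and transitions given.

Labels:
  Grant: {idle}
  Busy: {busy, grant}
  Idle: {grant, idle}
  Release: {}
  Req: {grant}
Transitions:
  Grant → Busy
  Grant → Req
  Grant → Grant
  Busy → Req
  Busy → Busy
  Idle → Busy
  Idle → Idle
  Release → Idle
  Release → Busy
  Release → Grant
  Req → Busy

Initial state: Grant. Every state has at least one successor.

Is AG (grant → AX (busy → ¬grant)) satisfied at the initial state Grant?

States satisfying grant → AX (busy → ¬grant): {Grant, Release}.
States satisfying AG (grant → AX (busy → ¬grant)): ∅.
Busy is reachable from Grant and violates grant → AX (busy → ¬grant), so AG fails at Grant.
Grant ∉ Sat(AG (grant → AX (busy → ¬grant))).

No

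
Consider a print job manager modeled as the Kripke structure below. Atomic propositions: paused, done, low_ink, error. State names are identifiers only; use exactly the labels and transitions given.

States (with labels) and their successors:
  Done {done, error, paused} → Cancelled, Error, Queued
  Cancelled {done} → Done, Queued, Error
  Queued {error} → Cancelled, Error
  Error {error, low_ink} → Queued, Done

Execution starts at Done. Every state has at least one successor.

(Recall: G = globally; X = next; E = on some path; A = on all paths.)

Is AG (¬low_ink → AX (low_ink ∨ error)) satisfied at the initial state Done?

States satisfying ¬low_ink → AX (low_ink ∨ error): {Cancelled, Error}.
States satisfying AG (¬low_ink → AX (low_ink ∨ error)): ∅.
Done is reachable from Done and violates ¬low_ink → AX (low_ink ∨ error), so AG fails at Done.
Done ∉ Sat(AG (¬low_ink → AX (low_ink ∨ error))).

Violated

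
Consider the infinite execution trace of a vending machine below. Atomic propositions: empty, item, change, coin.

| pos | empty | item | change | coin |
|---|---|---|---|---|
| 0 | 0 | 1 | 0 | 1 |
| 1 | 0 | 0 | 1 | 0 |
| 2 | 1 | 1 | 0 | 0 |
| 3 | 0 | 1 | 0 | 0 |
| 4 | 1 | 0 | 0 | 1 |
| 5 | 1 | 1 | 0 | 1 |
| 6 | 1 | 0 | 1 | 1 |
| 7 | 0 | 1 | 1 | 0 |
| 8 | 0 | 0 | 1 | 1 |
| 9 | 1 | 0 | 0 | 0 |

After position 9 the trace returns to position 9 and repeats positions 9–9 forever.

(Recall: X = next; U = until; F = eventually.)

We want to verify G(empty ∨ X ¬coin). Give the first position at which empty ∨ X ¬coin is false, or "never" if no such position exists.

Check empty ∨ X ¬coin at each position in order: 0 ✓, 1 ✓, 2 ✓.
At position 3 the labels are {item} and the next position 4 has {coin, empty}, so empty ∨ X ¬coin is false there. This is the first violation.

3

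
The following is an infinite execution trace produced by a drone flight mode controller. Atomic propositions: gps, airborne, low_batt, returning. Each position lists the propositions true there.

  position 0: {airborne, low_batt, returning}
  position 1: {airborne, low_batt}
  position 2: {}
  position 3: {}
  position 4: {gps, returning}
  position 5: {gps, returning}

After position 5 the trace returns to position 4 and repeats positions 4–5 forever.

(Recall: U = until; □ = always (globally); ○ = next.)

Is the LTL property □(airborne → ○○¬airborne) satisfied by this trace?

Satisfied

airborne → ○○¬airborne holds at every position 0..5, and those are all positions ever visited, so □(airborne → ○○¬airborne) holds.
Positions where airborne holds: 0, 1.
Check ○○¬airborne at each: 0→ok, 1→ok.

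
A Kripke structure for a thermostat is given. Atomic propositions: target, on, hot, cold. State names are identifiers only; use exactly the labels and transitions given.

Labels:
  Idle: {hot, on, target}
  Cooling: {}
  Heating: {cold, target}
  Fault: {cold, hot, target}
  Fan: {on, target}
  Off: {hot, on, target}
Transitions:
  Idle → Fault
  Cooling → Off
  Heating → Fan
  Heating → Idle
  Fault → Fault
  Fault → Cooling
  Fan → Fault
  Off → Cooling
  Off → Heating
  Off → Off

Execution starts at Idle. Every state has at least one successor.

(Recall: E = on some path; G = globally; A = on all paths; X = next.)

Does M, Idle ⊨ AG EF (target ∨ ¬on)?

Satisfied

States satisfying EF (target ∨ ¬on): {Idle, Cooling, Heating, Fault, Fan, Off}.
States satisfying AG EF (target ∨ ¬on): {Idle, Cooling, Heating, Fault, Fan, Off}.
Every state reachable from Idle satisfies EF (target ∨ ¬on).
Idle ∈ Sat(AG EF (target ∨ ¬on)).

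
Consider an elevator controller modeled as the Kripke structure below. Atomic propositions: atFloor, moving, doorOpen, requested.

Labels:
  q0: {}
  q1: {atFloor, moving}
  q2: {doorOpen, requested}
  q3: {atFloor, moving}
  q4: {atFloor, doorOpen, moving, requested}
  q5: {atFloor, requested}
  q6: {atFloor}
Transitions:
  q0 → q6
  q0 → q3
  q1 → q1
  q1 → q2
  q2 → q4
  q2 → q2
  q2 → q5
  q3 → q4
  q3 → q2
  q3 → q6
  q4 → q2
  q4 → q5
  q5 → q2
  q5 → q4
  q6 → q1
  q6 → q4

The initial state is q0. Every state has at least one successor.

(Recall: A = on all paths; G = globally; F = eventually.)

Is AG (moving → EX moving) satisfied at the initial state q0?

States satisfying moving → EX moving: {q0, q1, q2, q3, q5, q6}.
States satisfying AG (moving → EX moving): ∅.
q4 is reachable from q0 and violates moving → EX moving, so AG fails at q0.
q0 ∉ Sat(AG (moving → EX moving)).

No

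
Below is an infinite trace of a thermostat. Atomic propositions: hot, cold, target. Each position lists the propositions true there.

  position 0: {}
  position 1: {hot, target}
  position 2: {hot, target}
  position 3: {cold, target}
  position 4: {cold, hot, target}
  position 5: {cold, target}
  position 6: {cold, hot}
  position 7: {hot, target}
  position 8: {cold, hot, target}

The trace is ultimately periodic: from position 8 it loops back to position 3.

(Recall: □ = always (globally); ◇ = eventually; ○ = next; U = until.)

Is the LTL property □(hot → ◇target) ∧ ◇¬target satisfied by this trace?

Satisfied

hot → ◇target holds at every position 0..8, and those are all positions ever visited, so □(hot → ◇target) holds.
Positions where hot holds: 1, 2, 4, 6, 7, 8.
Check ◇target at each: 1→ok, 2→ok, 4→ok, 6→ok, 7→ok, 8→ok.
¬target holds at position 0, which is reachable from 0, so ◇¬target holds.
At position 0: □(hot → ◇target) is true; ◇¬target is true; so □(hot → ◇target) ∧ ◇¬target is true.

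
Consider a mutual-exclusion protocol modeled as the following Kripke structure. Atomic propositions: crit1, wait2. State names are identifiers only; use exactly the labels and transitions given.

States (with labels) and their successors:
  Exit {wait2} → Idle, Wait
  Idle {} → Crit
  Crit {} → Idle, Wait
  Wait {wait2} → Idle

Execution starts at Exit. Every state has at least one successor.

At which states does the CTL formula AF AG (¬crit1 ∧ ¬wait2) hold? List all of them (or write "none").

none

States satisfying AG (¬crit1 ∧ ¬wait2): ∅.
States satisfying AF AG (¬crit1 ∧ ¬wait2): ∅.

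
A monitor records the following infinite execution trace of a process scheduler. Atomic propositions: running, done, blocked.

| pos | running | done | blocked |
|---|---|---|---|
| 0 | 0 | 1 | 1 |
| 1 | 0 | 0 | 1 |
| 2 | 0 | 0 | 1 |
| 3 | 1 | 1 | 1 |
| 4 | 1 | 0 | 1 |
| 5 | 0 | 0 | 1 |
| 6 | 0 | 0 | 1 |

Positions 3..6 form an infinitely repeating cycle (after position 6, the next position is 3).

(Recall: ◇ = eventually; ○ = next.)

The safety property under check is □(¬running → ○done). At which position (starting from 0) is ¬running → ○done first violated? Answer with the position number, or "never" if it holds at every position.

At position 0 the labels are {blocked, done} and the next position 1 has {blocked}, so ¬running → ○done is false there. This is the first violation.

0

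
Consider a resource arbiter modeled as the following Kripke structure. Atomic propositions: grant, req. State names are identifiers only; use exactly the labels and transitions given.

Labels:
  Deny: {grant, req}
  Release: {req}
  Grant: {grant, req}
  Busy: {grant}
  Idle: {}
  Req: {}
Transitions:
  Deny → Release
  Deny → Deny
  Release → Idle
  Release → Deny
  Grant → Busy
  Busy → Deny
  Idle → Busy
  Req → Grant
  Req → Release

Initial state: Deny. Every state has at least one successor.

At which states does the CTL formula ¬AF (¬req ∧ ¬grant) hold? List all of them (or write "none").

States satisfying ¬req ∧ ¬grant: {Idle, Req}.
States satisfying AF (¬req ∧ ¬grant): {Idle, Req}.
States satisfying ¬AF (¬req ∧ ¬grant): {Deny, Release, Grant, Busy}.

{Deny, Release, Grant, Busy}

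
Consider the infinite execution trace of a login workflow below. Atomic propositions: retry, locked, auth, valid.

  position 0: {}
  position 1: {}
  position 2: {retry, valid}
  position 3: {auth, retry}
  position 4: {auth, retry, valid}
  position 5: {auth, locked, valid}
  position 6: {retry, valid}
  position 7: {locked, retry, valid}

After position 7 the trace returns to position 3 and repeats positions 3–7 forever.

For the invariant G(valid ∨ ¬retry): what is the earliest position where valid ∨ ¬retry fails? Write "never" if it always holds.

3

Check valid ∨ ¬retry at each position in order: 0 ✓, 1 ✓, 2 ✓.
At position 3 the labels are {auth, retry}, so valid ∨ ¬retry is false there. This is the first violation.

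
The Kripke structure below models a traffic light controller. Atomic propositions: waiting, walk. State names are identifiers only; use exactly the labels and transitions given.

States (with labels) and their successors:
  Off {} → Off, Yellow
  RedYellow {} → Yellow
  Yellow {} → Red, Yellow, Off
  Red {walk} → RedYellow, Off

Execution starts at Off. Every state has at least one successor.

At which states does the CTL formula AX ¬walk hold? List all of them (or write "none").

States satisfying ¬walk: {Off, RedYellow, Yellow}.
States satisfying AX ¬walk: {Off, RedYellow, Red}.

{Off, RedYellow, Red}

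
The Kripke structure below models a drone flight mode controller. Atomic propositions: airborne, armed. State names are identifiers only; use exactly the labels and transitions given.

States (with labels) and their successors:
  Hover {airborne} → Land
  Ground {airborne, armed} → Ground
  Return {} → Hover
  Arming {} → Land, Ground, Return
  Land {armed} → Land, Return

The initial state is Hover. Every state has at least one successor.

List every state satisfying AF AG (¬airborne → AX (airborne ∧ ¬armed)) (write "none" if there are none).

{Ground}

States satisfying AG (¬airborne → AX (airborne ∧ ¬armed)): {Ground}.
States satisfying AF AG (¬airborne → AX (airborne ∧ ¬armed)): {Ground}.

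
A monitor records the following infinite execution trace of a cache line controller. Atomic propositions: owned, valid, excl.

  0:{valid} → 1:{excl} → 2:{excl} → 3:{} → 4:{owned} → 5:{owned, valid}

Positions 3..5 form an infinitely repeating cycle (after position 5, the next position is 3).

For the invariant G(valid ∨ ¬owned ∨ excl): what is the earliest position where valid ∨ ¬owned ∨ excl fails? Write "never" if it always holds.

Check valid ∨ ¬owned ∨ excl at each position in order: 0 ✓, 1 ✓, 2 ✓, 3 ✓.
At position 4 the labels are {owned}, so valid ∨ ¬owned ∨ excl is false there. This is the first violation.

4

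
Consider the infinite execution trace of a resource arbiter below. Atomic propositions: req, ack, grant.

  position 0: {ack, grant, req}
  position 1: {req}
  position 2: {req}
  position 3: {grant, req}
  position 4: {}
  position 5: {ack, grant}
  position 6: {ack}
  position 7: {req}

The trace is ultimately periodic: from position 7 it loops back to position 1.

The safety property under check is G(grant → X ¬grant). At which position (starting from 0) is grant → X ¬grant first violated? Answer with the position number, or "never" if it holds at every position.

never

grant → X ¬grant holds at every position 0..7, and those are all the positions the trace ever visits, so the invariant G(grant → X ¬grant) is never violated.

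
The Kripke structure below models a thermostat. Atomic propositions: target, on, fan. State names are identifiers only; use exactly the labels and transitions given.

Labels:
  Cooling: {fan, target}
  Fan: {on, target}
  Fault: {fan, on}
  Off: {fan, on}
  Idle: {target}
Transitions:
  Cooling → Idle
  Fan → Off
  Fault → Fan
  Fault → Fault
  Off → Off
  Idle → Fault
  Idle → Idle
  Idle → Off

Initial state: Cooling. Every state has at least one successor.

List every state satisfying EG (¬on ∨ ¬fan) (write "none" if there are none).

States satisfying ¬on ∨ ¬fan: {Cooling, Fan, Idle}.
States satisfying EG (¬on ∨ ¬fan): {Cooling, Idle}.

{Cooling, Idle}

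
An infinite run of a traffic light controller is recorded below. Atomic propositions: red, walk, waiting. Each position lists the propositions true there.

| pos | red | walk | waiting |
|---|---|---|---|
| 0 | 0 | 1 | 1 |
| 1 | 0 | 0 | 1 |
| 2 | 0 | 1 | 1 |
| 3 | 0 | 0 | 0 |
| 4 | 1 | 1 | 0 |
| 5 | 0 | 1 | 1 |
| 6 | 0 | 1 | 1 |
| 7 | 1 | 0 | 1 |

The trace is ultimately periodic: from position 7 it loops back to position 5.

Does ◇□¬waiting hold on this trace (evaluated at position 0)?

□¬waiting is false at every position 0..7, so it never becomes true and ◇□¬waiting fails.

No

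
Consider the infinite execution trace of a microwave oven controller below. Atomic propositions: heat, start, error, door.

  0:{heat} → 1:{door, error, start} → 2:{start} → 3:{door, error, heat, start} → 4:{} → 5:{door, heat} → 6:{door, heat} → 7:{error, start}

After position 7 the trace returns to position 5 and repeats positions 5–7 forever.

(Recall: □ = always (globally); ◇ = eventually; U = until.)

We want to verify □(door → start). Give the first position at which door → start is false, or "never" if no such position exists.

5

Check door → start at each position in order: 0 ✓, 1 ✓, 2 ✓, 3 ✓, 4 ✓.
At position 5 the labels are {door, heat}, so door → start is false there. This is the first violation.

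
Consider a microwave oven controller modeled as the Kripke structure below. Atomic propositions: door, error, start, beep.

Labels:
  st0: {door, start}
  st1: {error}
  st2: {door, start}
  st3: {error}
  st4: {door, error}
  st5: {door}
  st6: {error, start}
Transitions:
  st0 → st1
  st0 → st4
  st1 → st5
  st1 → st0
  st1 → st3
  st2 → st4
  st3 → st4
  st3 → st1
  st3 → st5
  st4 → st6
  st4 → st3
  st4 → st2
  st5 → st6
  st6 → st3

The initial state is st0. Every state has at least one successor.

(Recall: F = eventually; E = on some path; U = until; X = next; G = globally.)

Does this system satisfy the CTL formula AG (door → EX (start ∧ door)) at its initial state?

States satisfying door → EX (start ∧ door): {st1, st3, st4, st6}.
States satisfying AG (door → EX (start ∧ door)): ∅.
st0 is reachable from st0 and violates door → EX (start ∧ door), so AG fails at st0.
st0 ∉ Sat(AG (door → EX (start ∧ door))).

No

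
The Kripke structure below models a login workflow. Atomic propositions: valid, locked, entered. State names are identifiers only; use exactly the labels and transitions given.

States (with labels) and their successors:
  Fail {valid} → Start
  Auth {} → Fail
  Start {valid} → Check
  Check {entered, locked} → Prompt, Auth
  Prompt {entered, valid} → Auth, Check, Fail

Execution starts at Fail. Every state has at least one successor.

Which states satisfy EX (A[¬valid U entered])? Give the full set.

{Start, Check, Prompt}

States satisfying A[¬valid U entered]: {Check, Prompt}.
States satisfying EX (A[¬valid U entered]): {Start, Check, Prompt}.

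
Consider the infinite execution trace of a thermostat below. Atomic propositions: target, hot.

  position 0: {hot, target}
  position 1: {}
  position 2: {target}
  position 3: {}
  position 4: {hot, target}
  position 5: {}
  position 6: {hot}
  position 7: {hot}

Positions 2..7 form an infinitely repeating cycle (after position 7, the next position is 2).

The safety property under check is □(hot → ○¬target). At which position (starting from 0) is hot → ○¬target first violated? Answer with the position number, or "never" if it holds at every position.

Check hot → ○¬target at each position in order: 0 ✓, 1 ✓, 2 ✓, 3 ✓, 4 ✓, 5 ✓, 6 ✓.
At position 7 the labels are {hot} and the next position 2 has {target}, so hot → ○¬target is false there. This is the first violation.

7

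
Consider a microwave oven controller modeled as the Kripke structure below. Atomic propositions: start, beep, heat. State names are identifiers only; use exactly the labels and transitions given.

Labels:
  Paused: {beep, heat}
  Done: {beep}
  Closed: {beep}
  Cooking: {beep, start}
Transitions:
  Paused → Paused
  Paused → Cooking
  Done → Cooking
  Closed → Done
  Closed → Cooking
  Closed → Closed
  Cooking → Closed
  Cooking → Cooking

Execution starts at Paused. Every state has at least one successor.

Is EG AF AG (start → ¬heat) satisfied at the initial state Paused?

Holds

States satisfying AF AG (start → ¬heat): {Paused, Done, Closed, Cooking}.
States satisfying EG AF AG (start → ¬heat): {Paused, Done, Closed, Cooking}.
Paused ∈ Sat(EG AF AG (start → ¬heat)).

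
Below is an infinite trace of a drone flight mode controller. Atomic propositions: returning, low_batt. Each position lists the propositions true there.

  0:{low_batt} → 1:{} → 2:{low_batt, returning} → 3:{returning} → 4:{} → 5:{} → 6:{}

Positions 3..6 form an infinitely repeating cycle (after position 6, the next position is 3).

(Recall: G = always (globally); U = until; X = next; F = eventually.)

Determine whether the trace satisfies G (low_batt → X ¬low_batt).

Satisfied

low_batt → X ¬low_batt holds at every position 0..6, and those are all positions ever visited, so G (low_batt → X ¬low_batt) holds.
Positions where low_batt holds: 0, 2.
Check X ¬low_batt at each: 0→ok, 2→ok.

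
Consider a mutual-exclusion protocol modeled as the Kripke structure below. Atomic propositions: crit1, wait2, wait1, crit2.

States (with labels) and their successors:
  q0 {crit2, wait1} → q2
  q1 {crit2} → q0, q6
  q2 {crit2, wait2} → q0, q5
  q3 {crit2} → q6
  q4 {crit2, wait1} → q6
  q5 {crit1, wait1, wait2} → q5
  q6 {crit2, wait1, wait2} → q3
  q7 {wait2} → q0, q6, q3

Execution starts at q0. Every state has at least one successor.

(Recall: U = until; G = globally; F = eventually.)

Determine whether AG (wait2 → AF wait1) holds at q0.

Satisfied

States satisfying wait2 → AF wait1: {q0, q1, q2, q3, q4, q5, q6, q7}.
States satisfying AG (wait2 → AF wait1): {q0, q1, q2, q3, q4, q5, q6, q7}.
Every state reachable from q0 satisfies wait2 → AF wait1.
q0 ∈ Sat(AG (wait2 → AF wait1)).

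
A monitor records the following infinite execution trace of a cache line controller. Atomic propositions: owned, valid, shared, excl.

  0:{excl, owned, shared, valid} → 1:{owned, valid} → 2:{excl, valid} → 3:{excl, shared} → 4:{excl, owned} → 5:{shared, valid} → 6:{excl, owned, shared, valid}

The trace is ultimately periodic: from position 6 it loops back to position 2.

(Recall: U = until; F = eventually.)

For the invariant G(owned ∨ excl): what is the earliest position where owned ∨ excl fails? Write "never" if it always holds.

Check owned ∨ excl at each position in order: 0 ✓, 1 ✓, 2 ✓, 3 ✓, 4 ✓.
At position 5 the labels are {shared, valid}, so owned ∨ excl is false there. This is the first violation.

5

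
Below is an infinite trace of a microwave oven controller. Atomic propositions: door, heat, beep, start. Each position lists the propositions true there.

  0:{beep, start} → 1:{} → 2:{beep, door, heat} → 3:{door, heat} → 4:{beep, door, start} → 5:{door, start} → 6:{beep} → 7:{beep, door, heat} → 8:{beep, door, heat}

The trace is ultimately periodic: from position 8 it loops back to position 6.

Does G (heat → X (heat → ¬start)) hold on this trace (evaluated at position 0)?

heat → X (heat → ¬start) holds at every position 0..8, and those are all positions ever visited, so G (heat → X (heat → ¬start)) holds.
Positions where heat holds: 2, 3, 7, 8.
Check X (heat → ¬start) at each: 2→ok, 3→ok, 7→ok, 8→ok.

Satisfied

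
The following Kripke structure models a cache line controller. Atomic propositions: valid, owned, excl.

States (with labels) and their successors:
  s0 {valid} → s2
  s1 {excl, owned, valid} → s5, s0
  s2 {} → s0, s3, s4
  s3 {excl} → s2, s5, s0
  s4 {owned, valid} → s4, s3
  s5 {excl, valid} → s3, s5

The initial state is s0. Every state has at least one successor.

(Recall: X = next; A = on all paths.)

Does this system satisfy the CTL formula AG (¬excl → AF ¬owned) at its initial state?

States satisfying ¬excl → AF ¬owned: {s0, s1, s2, s3, s5}.
States satisfying AG (¬excl → AF ¬owned): ∅.
s4 is reachable from s0 and violates ¬excl → AF ¬owned, so AG fails at s0.
s0 ∉ Sat(AG (¬excl → AF ¬owned)).

No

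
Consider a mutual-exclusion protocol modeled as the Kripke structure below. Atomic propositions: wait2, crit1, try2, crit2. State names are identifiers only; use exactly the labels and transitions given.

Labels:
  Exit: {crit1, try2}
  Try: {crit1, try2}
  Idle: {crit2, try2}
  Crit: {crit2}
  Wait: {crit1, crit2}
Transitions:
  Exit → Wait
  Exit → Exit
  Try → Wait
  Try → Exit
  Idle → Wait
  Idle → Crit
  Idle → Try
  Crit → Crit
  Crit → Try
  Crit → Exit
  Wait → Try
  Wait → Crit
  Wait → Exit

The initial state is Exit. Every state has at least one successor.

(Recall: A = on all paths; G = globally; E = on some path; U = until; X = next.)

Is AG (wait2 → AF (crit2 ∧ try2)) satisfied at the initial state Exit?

States satisfying wait2 → AF (crit2 ∧ try2): {Exit, Try, Idle, Crit, Wait}.
States satisfying AG (wait2 → AF (crit2 ∧ try2)): {Exit, Try, Idle, Crit, Wait}.
Every state reachable from Exit satisfies wait2 → AF (crit2 ∧ try2).
Exit ∈ Sat(AG (wait2 → AF (crit2 ∧ try2))).

Holds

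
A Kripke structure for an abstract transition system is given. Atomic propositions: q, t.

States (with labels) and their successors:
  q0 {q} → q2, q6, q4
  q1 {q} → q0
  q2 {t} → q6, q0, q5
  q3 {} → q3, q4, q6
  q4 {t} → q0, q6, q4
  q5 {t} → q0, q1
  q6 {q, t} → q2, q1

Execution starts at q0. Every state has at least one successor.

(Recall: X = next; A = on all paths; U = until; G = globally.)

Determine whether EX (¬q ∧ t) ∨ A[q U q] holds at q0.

States satisfying ¬q ∧ t: {q2, q4, q5}.
States satisfying EX (¬q ∧ t): {q0, q2, q3, q4, q6}.
States satisfying q: {q0, q1, q6}.
States satisfying A[q U q]: {q0, q1, q6}.
States satisfying EX (¬q ∧ t) ∨ A[q U q]: {q0, q1, q2, q3, q4, q6}.
q0 ∈ Sat(EX (¬q ∧ t) ∨ A[q U q]).

Holds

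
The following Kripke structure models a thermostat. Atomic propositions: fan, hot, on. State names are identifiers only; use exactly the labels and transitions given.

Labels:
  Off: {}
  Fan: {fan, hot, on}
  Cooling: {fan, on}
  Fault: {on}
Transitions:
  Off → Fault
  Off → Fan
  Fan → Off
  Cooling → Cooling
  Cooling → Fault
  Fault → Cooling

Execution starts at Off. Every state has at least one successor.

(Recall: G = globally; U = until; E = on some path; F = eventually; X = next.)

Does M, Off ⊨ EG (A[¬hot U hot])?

Violated

States satisfying A[¬hot U hot]: {Fan}.
States satisfying EG (A[¬hot U hot]): ∅.
No suitable path/successor from Off witnesses the formula.
Off ∉ Sat(EG (A[¬hot U hot])).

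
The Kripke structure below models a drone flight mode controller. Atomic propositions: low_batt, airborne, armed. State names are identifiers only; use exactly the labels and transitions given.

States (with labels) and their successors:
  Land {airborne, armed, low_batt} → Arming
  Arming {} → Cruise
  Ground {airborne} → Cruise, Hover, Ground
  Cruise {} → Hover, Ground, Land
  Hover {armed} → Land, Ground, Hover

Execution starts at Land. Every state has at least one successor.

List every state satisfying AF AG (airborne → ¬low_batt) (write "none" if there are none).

States satisfying AG (airborne → ¬low_batt): ∅.
States satisfying AF AG (airborne → ¬low_batt): ∅.

none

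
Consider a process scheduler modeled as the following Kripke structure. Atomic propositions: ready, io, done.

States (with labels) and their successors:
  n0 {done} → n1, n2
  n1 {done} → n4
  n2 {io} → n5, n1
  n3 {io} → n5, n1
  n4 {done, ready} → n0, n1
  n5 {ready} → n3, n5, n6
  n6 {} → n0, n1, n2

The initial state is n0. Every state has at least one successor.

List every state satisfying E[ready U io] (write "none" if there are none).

States satisfying ready: {n4, n5}.
States satisfying io: {n2, n3}.
States satisfying E[ready U io]: {n2, n3, n5}.

{n2, n3, n5}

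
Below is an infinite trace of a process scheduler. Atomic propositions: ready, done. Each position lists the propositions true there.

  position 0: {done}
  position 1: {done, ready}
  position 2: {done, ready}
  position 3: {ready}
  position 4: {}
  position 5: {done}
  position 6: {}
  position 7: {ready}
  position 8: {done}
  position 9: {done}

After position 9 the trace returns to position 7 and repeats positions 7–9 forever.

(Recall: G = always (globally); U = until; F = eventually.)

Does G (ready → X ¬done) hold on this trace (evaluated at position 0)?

ready → X ¬done must hold at every position from 0 onward. It fails at position 1, so G (ready → X ¬done) is false.
Positions where ready holds: 1, 2, 3, 7.
Check X ¬done at each: 1→fails, 2→ok, 3→ok, 7→fails.

Does not hold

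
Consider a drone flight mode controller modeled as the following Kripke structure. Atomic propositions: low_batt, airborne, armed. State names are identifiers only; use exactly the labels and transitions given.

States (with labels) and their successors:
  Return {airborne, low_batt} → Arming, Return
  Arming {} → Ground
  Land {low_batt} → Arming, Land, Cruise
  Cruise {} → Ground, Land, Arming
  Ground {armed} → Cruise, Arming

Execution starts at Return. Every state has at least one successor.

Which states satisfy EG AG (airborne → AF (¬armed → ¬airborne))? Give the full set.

{Arming, Land, Cruise, Ground}

States satisfying AG (airborne → AF (¬armed → ¬airborne)): {Arming, Land, Cruise, Ground}.
States satisfying EG AG (airborne → AF (¬armed → ¬airborne)): {Arming, Land, Cruise, Ground}.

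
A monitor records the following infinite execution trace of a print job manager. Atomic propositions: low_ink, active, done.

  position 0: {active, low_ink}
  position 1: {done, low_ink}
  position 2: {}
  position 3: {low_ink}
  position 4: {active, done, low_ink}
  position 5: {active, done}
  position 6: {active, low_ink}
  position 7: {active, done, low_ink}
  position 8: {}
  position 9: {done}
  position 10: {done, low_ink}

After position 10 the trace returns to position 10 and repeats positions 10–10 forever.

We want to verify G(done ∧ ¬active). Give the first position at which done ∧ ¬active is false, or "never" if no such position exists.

At position 0 the labels are {active, low_ink}, so done ∧ ¬active is false there. This is the first violation.

0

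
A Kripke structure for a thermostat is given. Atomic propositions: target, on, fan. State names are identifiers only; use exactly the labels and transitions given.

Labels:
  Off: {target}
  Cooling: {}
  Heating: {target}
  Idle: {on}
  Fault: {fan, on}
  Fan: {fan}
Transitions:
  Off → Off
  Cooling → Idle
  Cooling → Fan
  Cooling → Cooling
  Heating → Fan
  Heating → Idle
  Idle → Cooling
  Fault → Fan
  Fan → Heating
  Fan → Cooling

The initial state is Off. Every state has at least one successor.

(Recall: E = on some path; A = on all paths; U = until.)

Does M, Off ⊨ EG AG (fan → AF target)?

States satisfying AG (fan → AF target): {Off}.
States satisfying EG AG (fan → AF target): {Off}.
Off ∈ Sat(EG AG (fan → AF target)).

Yes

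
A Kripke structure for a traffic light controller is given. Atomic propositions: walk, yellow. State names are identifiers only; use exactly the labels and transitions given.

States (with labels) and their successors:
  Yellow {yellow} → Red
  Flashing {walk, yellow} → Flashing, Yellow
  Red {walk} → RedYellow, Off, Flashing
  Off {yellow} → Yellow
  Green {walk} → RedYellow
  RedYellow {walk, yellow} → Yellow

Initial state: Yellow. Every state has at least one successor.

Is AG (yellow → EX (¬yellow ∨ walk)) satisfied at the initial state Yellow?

States satisfying yellow → EX (¬yellow ∨ walk): {Yellow, Flashing, Red, Green}.
States satisfying AG (yellow → EX (¬yellow ∨ walk)): ∅.
Off is reachable from Yellow and violates yellow → EX (¬yellow ∨ walk), so AG fails at Yellow.
Yellow ∉ Sat(AG (yellow → EX (¬yellow ∨ walk))).

No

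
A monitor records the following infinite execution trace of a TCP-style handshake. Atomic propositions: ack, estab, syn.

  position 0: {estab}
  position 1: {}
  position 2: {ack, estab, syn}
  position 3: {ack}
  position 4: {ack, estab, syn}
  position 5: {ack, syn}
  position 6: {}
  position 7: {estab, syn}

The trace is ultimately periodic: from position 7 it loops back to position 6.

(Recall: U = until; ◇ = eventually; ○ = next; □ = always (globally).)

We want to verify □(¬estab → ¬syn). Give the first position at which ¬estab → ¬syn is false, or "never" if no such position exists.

5

Check ¬estab → ¬syn at each position in order: 0 ✓, 1 ✓, 2 ✓, 3 ✓, 4 ✓.
At position 5 the labels are {ack, syn}, so ¬estab → ¬syn is false there. This is the first violation.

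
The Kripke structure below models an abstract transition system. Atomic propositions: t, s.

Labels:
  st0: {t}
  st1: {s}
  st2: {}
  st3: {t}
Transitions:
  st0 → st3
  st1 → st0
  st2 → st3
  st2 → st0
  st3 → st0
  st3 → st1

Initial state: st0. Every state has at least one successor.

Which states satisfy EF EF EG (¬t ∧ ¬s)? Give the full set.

States satisfying EF EG (¬t ∧ ¬s): ∅.
States satisfying EF EF EG (¬t ∧ ¬s): ∅.

none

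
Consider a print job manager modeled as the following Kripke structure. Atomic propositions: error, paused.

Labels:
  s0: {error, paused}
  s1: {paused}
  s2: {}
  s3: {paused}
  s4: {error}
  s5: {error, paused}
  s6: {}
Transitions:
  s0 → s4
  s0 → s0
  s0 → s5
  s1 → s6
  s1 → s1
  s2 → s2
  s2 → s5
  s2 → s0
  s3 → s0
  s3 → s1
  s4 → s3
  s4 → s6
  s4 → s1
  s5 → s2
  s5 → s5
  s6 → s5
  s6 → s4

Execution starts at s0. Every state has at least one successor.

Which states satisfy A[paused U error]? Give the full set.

{s0, s4, s5}

States satisfying paused: {s0, s1, s3, s5}.
States satisfying error: {s0, s4, s5}.
States satisfying A[paused U error]: {s0, s4, s5}.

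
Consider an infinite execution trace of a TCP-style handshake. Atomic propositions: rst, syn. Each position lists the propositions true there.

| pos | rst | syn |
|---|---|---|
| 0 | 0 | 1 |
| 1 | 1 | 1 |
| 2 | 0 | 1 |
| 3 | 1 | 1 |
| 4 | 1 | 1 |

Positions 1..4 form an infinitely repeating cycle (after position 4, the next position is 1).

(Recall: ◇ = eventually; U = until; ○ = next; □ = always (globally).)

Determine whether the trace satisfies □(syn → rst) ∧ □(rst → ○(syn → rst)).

Does not hold

syn → rst must hold at every position from 0 onward. It fails at position 0, so □(syn → rst) is false.
Positions where syn holds: 0, 1, 2, 3, 4.
Check rst at each: 0→fails, 1→ok, 2→fails, 3→ok, 4→ok.
rst → ○(syn → rst) must hold at every position from 0 onward. It fails at position 1, so □(rst → ○(syn → rst)) is false.
Positions where rst holds: 1, 3, 4.
Check ○(syn → rst) at each: 1→fails, 3→ok, 4→ok.
At position 0: □(syn → rst) is false; □(rst → ○(syn → rst)) is false; so □(syn → rst) ∧ □(rst → ○(syn → rst)) is false.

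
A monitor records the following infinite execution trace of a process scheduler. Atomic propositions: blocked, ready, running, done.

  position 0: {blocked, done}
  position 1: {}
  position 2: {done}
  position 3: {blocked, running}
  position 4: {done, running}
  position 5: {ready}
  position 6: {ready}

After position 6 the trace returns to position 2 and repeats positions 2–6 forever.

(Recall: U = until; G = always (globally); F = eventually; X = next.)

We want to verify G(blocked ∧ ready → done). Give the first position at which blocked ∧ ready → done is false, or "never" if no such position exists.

never

blocked ∧ ready → done holds at every position 0..6, and those are all the positions the trace ever visits, so the invariant G(blocked ∧ ready → done) is never violated.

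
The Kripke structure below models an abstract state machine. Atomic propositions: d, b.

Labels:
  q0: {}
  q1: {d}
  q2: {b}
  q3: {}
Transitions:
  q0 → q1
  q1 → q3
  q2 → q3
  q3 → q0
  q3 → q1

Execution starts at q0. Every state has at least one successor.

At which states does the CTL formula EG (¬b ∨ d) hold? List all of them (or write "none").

{q0, q1, q3}

States satisfying ¬b ∨ d: {q0, q1, q3}.
States satisfying EG (¬b ∨ d): {q0, q1, q3}.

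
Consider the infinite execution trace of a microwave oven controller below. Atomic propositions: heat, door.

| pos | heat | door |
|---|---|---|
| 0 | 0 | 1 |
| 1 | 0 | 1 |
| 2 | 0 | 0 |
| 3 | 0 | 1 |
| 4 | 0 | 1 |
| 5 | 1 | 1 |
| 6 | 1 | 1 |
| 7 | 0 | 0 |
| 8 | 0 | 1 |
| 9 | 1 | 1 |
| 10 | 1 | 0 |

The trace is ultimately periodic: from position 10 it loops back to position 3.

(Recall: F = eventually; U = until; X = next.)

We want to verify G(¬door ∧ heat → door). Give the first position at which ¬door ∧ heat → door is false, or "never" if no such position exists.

Check ¬door ∧ heat → door at each position in order: 0 ✓, 1 ✓, 2 ✓, 3 ✓, 4 ✓, 5 ✓, 6 ✓, 7 ✓, 8 ✓, 9 ✓.
At position 10 the labels are {heat}, so ¬door ∧ heat → door is false there. This is the first violation.

10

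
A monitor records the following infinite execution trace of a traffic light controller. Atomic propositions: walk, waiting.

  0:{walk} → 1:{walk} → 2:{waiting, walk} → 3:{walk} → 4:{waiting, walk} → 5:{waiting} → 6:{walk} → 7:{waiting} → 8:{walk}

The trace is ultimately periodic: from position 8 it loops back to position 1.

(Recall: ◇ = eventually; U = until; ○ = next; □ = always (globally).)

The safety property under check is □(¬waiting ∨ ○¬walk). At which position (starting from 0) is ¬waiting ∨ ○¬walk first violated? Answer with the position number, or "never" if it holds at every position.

Check ¬waiting ∨ ○¬walk at each position in order: 0 ✓, 1 ✓.
At position 2 the labels are {waiting, walk} and the next position 3 has {walk}, so ¬waiting ∨ ○¬walk is false there. This is the first violation.

2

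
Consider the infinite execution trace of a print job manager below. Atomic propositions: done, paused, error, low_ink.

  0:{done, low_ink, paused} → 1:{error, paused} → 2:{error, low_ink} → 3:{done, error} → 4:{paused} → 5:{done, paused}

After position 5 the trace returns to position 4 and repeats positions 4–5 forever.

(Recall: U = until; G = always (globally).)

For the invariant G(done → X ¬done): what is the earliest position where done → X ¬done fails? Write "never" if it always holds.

never

done → X ¬done holds at every position 0..5, and those are all the positions the trace ever visits, so the invariant G(done → X ¬done) is never violated.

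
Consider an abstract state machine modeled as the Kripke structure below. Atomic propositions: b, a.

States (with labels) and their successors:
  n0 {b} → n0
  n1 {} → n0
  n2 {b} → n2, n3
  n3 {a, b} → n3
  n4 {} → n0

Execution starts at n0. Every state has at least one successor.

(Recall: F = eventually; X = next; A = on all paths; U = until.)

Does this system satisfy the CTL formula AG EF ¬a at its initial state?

Satisfied

States satisfying EF ¬a: {n0, n1, n2, n4}.
States satisfying AG EF ¬a: {n0, n1, n4}.
Every state reachable from n0 satisfies EF ¬a.
n0 ∈ Sat(AG EF ¬a).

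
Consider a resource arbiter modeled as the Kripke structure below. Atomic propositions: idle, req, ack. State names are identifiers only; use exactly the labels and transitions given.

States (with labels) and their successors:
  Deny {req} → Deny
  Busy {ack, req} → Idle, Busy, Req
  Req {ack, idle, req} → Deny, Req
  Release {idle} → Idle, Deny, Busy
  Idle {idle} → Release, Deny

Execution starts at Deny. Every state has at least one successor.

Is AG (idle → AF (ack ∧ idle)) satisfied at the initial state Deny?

Yes

States satisfying idle → AF (ack ∧ idle): {Deny, Busy, Req}.
States satisfying AG (idle → AF (ack ∧ idle)): {Deny, Req}.
Every state reachable from Deny satisfies idle → AF (ack ∧ idle).
Deny ∈ Sat(AG (idle → AF (ack ∧ idle))).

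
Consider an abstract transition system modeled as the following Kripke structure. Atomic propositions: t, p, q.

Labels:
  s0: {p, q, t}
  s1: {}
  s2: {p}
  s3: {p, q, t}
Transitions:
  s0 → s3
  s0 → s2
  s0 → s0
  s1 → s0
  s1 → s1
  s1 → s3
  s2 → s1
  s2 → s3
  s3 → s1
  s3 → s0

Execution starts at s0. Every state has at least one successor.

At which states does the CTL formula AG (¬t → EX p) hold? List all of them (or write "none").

States satisfying ¬t → EX p: {s0, s1, s2, s3}.
States satisfying AG (¬t → EX p): {s0, s1, s2, s3}.

{s0, s1, s2, s3}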